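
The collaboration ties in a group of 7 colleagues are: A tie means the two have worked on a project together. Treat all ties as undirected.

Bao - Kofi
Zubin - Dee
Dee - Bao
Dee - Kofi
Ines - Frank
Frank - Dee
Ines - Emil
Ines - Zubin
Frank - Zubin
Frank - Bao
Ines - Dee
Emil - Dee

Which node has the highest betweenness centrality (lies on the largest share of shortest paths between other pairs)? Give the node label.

Dee

Unnormalized betweenness of each node: Bao:1/2, Dee:13/2, Emil:0, Frank:1, Ines:1, Kofi:0, Zubin:0.
Dee has the largest value, 13/2, making it the main broker — the node through which the most shortest paths run.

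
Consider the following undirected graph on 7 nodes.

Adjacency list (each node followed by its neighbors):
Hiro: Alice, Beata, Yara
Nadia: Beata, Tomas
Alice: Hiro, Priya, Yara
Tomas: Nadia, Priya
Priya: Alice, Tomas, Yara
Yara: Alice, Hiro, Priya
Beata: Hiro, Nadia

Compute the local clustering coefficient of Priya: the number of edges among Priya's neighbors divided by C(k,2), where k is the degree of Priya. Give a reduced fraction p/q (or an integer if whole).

1/3

Priya's neighbors: Alice, Tomas, and Yara (k = 3).
Possible neighbor pairs: C(3,2) = 3. Edges among them: Alice–Yara → e = 1.
Clustering(Priya) = 1/3.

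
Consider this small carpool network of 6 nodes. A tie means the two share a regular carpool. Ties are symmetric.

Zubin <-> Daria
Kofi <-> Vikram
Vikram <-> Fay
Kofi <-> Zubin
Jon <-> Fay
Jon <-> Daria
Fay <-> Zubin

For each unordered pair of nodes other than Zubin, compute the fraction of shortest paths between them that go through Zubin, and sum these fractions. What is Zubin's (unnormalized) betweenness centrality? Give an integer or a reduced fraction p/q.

10/3

Pairs whose geodesics pass through Zubin — Kofi–Fay: 1/2; Kofi–Jon: 2/3; Kofi–Daria: 1; Vikram–Daria: 2/3; Fay–Daria: 1/2.
All other pairs contribute 0.
Summing the contributions gives betweenness(Zubin) = 10/3.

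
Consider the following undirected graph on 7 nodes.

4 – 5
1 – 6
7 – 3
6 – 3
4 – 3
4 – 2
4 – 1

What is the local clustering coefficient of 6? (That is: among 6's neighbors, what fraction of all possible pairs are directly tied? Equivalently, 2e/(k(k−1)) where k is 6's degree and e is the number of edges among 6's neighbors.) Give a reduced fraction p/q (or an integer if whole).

6's neighbors: 1 and 3 (k = 2).
Possible neighbor pairs: C(2,2) = 1. Edges among them: none → e = 0.
Clustering(6) = 0/1.

0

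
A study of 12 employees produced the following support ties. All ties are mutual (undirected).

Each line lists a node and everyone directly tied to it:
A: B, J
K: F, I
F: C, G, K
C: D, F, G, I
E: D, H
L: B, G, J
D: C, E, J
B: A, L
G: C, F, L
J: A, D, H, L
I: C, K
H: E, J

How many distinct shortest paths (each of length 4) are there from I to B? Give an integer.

The shortest distance is 4, and the only length-4 path is I–C–G–L–B. So there is exactly 1 shortest path.

1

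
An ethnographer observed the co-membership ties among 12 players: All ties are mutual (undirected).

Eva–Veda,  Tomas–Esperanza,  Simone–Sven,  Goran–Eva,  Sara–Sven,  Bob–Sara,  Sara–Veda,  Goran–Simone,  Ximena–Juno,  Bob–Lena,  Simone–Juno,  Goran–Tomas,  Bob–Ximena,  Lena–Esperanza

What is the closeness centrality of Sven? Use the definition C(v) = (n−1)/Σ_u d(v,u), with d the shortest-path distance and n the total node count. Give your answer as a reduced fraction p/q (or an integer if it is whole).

11/26

Distances from Sven: Bob:2, Esperanza:4, Eva:3, Goran:2, Juno:2, Lena:3, Sara:1, Simone:1, Tomas:3, Veda:2, Ximena:3. Sum = 26.
n = 12, so closeness = 11/26.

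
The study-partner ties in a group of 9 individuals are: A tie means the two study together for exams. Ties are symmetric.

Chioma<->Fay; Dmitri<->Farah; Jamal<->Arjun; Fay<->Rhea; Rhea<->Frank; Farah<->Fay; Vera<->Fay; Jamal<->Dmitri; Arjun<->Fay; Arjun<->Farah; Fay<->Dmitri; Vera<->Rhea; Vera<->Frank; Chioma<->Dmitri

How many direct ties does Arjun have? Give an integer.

3

Arjun is directly tied to Farah, Fay, and Jamal. That is 3 neighbors, so the degree of Arjun is 3.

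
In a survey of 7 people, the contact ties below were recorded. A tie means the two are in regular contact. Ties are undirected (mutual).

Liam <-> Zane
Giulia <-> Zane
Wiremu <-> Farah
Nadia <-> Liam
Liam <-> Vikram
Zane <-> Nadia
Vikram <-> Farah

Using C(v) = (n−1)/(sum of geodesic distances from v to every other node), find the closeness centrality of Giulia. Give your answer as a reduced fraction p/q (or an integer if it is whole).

Distances from Giulia: Farah:4, Liam:2, Nadia:2, Vikram:3, Wiremu:5, Zane:1. Sum = 17.
n = 7, so closeness = 6/17.

6/17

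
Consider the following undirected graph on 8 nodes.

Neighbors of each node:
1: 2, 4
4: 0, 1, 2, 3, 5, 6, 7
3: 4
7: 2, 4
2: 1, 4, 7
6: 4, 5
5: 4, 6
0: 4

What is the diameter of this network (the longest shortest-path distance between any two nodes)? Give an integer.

Eccentricity of each node (its greatest distance to any other): 0:2, 1:2, 2:2, 3:2, 4:1, 5:2, 6:2, 7:2.
The maximum eccentricity is 2, realized for instance by the pair 7–6 via 7 – 4 – 6. So the diameter is 2.

2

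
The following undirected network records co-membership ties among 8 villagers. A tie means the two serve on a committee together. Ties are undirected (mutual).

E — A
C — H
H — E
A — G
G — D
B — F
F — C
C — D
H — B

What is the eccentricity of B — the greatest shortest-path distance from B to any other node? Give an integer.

Distances from B: A:3, C:2, D:3, E:2, F:1, G:4, H:1.
The largest is 4 (to G), so the eccentricity of B is 4.

4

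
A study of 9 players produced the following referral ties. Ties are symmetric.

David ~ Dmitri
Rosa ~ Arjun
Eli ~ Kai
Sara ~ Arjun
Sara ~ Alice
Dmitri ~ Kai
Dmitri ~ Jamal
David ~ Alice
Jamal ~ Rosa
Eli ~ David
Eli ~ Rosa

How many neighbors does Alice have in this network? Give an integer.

Alice is directly tied to David and Sara. That is 2 neighbors, so the degree of Alice is 2.

2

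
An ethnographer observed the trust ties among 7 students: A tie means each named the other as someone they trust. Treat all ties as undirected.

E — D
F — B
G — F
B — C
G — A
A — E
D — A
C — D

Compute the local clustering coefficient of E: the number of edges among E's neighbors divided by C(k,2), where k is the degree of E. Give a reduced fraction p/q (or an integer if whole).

E's neighbors: A and D (k = 2).
Possible neighbor pairs: C(2,2) = 1. Edges among them: A–D → e = 1.
Clustering(E) = 1/1.

1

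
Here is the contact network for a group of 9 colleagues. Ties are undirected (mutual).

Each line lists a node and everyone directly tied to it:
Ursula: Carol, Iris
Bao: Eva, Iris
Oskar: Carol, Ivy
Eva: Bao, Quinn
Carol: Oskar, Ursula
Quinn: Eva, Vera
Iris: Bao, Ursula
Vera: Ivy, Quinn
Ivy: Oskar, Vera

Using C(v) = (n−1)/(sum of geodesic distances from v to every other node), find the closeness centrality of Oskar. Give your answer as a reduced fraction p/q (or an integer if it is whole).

Distances from Oskar: Bao:4, Carol:1, Eva:4, Iris:3, Ivy:1, Quinn:3, Ursula:2, Vera:2. Sum = 20.
n = 9, so closeness = 8/20 = 2/5.

2/5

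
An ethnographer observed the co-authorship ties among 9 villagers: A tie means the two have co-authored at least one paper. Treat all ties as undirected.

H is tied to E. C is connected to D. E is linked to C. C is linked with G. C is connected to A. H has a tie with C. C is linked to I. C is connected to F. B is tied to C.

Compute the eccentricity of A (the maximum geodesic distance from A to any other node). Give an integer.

2

Distances from A: B:2, C:1, D:2, E:2, F:2, G:2, H:2, I:2.
The largest is 2 (to I, H, D, B, E, F, and G), so the eccentricity of A is 2.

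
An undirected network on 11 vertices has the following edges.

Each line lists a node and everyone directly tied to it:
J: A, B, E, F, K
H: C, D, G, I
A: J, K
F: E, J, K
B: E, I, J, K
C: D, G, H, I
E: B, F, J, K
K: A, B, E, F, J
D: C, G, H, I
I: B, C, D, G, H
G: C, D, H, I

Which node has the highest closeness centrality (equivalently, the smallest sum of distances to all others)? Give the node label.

B

Farness (sum of distances to all others) for each node — A:27, B:16, C:23, D:23, E:20, F:26, G:23, H:23, I:17, J:19, K:19.
The smallest farness is 16, for B, so B has the highest closeness.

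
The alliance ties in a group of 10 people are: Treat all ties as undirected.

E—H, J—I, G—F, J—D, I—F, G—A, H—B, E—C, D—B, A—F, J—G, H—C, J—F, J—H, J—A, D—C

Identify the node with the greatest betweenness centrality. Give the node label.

J

Unnormalized betweenness of each node: A:0, B:1/3, C:4/3, D:11/2, E:0, F:1, G:0, H:23/2, I:0, J:64/3.
J has the largest value, 64/3, making it the main broker — the node through which the most shortest paths run.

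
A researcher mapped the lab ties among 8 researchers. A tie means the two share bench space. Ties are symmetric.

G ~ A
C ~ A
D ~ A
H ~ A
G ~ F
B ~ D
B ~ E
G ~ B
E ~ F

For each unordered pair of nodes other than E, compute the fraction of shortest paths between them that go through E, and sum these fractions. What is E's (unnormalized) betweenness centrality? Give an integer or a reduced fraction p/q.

5/6

Pairs whose geodesics pass through E — D–F: 1/3; F–B: 1/2.
All other pairs contribute 0.
Summing the contributions gives betweenness(E) = 5/6.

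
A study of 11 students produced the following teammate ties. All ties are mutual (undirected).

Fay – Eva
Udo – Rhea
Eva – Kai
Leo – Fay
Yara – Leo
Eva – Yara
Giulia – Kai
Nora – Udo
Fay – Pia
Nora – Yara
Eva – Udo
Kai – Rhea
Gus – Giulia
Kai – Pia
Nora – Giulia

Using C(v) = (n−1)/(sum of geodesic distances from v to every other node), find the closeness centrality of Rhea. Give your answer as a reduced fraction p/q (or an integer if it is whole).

Distances from Rhea: Eva:2, Fay:3, Giulia:2, Gus:3, Kai:1, Leo:4, Nora:2, Pia:2, Udo:1, Yara:3. Sum = 23.
n = 11, so closeness = 10/23.

10/23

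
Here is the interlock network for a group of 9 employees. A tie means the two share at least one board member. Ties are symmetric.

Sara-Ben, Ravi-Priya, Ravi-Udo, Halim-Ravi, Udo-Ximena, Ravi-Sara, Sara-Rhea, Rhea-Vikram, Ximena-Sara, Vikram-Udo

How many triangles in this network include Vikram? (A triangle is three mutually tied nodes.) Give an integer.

Vikram's neighbors are Rhea and Udo, but none of them are tied to each other, so no triangle contains Vikram.

0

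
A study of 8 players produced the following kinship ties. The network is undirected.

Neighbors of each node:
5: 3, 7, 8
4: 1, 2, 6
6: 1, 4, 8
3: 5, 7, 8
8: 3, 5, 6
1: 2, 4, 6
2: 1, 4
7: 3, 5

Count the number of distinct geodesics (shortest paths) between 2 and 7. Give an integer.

4

The shortest distance is 5. The length-5 paths are: 2–1–6–8–5–7; 2–4–6–8–5–7; 2–1–6–8–3–7; 2–4–6–8–3–7.
That gives 4 distinct shortest paths.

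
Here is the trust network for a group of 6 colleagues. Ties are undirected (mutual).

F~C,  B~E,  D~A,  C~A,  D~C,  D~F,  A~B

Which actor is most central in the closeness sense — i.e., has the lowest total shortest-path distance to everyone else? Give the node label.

Farness (sum of distances to all others) for each node — A:7, B:9, C:8, D:8, E:13, F:11.
The smallest farness is 7, for A, so A has the highest closeness.

A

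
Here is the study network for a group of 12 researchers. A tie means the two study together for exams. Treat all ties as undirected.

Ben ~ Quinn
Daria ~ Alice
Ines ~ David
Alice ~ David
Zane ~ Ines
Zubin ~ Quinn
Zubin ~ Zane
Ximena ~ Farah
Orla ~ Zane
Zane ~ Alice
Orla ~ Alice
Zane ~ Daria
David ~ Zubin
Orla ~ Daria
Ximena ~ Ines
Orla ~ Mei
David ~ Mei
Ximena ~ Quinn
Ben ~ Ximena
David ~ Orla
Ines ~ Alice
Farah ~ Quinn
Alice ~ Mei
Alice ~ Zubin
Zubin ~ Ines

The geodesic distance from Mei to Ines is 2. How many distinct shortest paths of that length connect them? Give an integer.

2

The shortest distance is 2. The length-2 paths are: Mei–Alice–Ines; Mei–David–Ines.
That gives 2 distinct shortest paths.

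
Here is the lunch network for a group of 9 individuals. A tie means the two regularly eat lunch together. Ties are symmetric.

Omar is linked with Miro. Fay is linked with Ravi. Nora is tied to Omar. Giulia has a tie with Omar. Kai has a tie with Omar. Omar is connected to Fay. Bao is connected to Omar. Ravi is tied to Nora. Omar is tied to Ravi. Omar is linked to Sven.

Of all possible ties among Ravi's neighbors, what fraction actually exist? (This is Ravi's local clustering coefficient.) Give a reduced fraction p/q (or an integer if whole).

Ravi's neighbors: Fay, Nora, and Omar (k = 3).
Possible neighbor pairs: C(3,2) = 3. Edges among them: Fay–Omar, Nora–Omar → e = 2.
Clustering(Ravi) = 2/3.

2/3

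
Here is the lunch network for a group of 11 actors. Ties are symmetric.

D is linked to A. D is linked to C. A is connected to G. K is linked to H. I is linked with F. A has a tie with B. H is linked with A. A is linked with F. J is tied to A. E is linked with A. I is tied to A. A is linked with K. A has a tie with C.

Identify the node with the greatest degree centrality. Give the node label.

Degrees — A:10, B:1, C:2, D:2, E:1, F:2, G:1, H:2, I:2, J:1, K:2.
The maximum is 10, attained only by A.

A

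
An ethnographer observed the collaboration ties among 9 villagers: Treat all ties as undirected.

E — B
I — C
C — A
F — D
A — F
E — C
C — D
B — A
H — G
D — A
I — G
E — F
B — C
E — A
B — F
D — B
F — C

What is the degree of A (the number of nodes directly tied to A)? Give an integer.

A is directly tied to B, C, D, E, and F. That is 5 neighbors, so the degree of A is 5.

5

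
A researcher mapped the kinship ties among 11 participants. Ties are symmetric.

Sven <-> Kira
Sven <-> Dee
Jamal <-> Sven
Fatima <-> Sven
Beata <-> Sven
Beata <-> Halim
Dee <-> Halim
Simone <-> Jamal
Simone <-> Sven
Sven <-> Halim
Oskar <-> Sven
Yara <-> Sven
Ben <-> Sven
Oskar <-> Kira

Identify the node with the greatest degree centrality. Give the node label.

Degrees — Beata:2, Ben:1, Dee:2, Fatima:1, Halim:3, Jamal:2, Kira:2, Oskar:2, Simone:2, Sven:10, Yara:1.
The maximum is 10, attained only by Sven.

Sven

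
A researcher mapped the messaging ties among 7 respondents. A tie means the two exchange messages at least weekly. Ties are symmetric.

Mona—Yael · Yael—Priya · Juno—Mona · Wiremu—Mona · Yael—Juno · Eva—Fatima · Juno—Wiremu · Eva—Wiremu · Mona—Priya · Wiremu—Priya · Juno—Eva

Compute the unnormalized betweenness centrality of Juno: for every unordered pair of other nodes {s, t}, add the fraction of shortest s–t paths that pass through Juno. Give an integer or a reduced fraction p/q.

10/3

Pairs whose geodesics pass through Juno — Eva–Yael: 1; Eva–Mona: 1/2; Fatima–Yael: 1; Fatima–Mona: 1/2; Wiremu–Yael: 1/3.
All other pairs contribute 0.
Summing the contributions gives betweenness(Juno) = 10/3.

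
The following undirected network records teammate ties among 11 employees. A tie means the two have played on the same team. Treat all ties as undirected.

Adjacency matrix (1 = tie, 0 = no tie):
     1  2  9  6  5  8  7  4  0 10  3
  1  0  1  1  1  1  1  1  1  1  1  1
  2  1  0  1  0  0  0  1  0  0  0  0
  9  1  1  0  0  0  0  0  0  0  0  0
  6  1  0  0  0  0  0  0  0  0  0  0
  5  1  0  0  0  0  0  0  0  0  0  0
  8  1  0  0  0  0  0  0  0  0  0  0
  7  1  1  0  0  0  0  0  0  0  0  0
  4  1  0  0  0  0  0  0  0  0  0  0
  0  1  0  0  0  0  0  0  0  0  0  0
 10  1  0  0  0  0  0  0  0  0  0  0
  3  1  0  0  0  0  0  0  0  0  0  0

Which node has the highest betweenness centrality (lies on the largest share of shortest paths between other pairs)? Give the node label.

1

Unnormalized betweenness of each node: 0:0, 1:85/2, 2:1/2, 3:0, 4:0, 5:0, 6:0, 7:0, 8:0, 9:0, 10:0.
1 has the largest value, 85/2, making it the main broker — the node through which the most shortest paths run.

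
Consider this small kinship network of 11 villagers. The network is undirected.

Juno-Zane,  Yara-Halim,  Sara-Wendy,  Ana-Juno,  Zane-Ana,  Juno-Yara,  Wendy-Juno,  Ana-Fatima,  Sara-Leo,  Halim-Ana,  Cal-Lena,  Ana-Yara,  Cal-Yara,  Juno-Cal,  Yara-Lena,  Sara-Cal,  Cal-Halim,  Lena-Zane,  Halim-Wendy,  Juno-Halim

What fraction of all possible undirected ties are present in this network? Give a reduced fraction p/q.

4/11

There are 20 edges and 11 nodes, so the maximum possible is C(11,2) = 55.
Density = 20/55 = 4/11.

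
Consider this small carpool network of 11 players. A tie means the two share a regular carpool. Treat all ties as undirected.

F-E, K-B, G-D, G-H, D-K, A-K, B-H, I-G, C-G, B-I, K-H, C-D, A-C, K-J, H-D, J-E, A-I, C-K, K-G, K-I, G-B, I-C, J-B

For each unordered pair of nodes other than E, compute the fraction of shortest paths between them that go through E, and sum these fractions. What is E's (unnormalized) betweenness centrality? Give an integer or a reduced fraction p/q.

Pairs whose geodesics pass through E — F–J: 1; F–D: 1; F–C: 1; F–I: 2/2; F–K: 1; F–H: 2/2; F–G: 2/2; F–B: 1; F–A: 1.
All other pairs contribute 0.
Summing the contributions gives betweenness(E) = 9.

9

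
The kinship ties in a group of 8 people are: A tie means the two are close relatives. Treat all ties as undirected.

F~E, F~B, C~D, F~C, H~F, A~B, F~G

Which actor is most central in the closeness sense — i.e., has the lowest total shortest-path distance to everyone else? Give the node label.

Farness (sum of distances to all others) for each node — A:19, B:13, C:13, D:19, E:15, F:9, G:15, H:15.
The smallest farness is 9, for F, so F has the highest closeness.

F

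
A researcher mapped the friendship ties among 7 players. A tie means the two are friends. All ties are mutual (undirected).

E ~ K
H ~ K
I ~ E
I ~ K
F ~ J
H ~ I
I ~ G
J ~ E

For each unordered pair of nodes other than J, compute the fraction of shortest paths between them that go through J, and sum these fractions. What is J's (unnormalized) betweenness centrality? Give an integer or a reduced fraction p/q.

Pairs whose geodesics pass through J — I–F: 1; G–F: 1; K–F: 1; E–F: 1; H–F: 2/2.
All other pairs contribute 0.
Summing the contributions gives betweenness(J) = 5.

5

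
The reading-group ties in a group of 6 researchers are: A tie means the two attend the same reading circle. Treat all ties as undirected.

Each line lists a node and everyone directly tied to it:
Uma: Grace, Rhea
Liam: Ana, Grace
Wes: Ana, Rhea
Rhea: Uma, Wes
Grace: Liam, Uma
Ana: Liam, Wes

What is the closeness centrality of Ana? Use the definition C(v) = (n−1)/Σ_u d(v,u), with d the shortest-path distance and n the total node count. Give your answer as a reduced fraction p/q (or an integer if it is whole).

5/9

Distances from Ana: Grace:2, Liam:1, Rhea:2, Uma:3, Wes:1. Sum = 9.
n = 6, so closeness = 5/9.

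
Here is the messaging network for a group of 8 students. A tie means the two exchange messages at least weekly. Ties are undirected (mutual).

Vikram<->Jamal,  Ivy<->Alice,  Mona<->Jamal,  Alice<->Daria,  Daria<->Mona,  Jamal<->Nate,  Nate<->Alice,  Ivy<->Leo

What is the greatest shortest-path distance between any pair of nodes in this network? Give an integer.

5

Eccentricity of each node (its greatest distance to any other): Alice:3, Daria:3, Ivy:4, Jamal:4, Leo:5, Mona:4, Nate:3, Vikram:5.
The maximum eccentricity is 5, realized for instance by the pair Vikram–Leo via Vikram – Jamal – Nate – Alice – Ivy – Leo. So the diameter is 5.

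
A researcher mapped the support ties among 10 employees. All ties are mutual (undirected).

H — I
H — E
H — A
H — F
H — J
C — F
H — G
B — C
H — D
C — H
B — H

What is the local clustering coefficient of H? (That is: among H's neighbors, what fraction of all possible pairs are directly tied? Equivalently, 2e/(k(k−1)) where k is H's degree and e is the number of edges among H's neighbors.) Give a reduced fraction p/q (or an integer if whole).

H's neighbors: A, B, C, D, E, F, G, I, and J (k = 9).
Possible neighbor pairs: C(9,2) = 36. Edges among them: B–C, C–F → e = 2.
Clustering(H) = 2/36 = 1/18.

1/18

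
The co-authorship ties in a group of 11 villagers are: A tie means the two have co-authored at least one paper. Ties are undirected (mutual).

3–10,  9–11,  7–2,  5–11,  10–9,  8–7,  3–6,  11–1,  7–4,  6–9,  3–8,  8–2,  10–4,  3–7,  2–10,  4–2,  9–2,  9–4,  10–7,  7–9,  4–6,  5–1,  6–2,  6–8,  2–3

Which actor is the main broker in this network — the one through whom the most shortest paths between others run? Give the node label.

9

Unnormalized betweenness of each node: 1:0, 2:37/10, 3:47/60, 4:9/20, 5:0, 6:35/12, 7:13/4, 8:1/5, 9:429/20, 10:5/4, 11:16.
9 has the largest value, 429/20, making it the main broker — the node through which the most shortest paths run.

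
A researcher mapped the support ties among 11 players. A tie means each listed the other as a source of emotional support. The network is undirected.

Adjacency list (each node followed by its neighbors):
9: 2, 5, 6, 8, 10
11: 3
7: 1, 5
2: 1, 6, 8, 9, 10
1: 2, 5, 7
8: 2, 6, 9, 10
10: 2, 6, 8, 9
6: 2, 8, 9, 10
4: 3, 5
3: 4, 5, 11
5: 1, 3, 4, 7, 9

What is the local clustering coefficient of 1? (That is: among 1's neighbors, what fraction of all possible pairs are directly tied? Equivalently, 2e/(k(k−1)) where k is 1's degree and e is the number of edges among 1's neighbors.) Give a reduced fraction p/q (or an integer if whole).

1/3

1's neighbors: 2, 5, and 7 (k = 3).
Possible neighbor pairs: C(3,2) = 3. Edges among them: 5–7 → e = 1.
Clustering(1) = 1/3.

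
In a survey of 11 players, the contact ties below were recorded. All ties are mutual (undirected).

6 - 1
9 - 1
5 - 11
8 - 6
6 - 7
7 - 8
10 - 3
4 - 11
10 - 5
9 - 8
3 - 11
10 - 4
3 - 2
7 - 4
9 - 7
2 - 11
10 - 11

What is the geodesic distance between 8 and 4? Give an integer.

One shortest route is 8 – 7 – 4, which uses 2 edges, and 8 and 4 are not directly tied, so nothing shorter exists. So d(8,4) = 2.

2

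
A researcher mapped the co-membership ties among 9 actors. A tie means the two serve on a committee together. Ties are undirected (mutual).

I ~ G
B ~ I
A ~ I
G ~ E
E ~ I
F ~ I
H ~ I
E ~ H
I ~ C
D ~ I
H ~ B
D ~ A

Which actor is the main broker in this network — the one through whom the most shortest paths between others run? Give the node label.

Unnormalized betweenness of each node: A:0, B:0, C:0, D:0, E:1/2, F:0, G:0, H:1/2, I:23.
I has the largest value, 23, making it the main broker — the node through which the most shortest paths run.

I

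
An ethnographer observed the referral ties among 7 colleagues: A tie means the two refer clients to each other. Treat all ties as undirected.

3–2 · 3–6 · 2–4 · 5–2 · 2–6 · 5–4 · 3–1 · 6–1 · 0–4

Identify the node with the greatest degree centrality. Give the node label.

2

Degrees — 0:1, 1:2, 2:4, 3:3, 4:3, 5:2, 6:3.
The maximum is 4, attained only by 2.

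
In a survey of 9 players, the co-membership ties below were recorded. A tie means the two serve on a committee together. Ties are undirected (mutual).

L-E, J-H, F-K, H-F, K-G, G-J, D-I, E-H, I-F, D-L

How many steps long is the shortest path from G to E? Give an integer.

3

One shortest route is G – J – H – E, which uses 3 edges, and at distance 2 from G we only reach {F, H}, which does not include E. So d(G,E) = 3.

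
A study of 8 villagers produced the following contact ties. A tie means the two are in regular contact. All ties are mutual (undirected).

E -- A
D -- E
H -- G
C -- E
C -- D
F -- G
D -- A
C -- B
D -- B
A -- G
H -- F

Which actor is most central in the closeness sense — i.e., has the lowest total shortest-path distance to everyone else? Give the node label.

A

Farness (sum of distances to all others) for each node — A:11, B:17, C:16, D:12, E:13, F:18, G:13, H:18.
The smallest farness is 11, for A, so A has the highest closeness.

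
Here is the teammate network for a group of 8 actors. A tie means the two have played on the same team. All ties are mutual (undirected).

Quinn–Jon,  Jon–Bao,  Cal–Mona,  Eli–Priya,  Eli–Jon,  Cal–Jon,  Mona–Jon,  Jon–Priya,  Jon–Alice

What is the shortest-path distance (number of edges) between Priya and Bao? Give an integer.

2

One shortest route is Priya – Jon – Bao, which uses 2 edges, and Priya and Bao are not directly tied, so nothing shorter exists. So d(Priya,Bao) = 2.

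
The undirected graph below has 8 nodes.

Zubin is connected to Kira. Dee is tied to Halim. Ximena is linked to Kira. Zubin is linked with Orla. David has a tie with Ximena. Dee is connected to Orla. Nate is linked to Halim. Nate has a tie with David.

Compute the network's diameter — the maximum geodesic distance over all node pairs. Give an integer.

4

Eccentricity of each node (its greatest distance to any other): David:4, Dee:4, Halim:4, Kira:4, Nate:4, Orla:4, Ximena:4, Zubin:4.
The maximum eccentricity is 4, realized for instance by the pair Halim–Kira via Halim – Nate – David – Ximena – Kira. So the diameter is 4.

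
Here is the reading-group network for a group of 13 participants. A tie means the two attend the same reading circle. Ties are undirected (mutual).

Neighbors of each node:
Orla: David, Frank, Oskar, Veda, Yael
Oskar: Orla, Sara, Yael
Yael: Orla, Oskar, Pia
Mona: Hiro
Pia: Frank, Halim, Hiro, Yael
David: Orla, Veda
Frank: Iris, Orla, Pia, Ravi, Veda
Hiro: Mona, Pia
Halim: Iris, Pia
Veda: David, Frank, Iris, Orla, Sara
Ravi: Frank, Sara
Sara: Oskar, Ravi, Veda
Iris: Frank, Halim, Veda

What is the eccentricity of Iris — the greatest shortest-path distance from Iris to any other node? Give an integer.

4

Distances from Iris: David:2, Frank:1, Halim:1, Hiro:3, Mona:4, Orla:2, Oskar:3, Pia:2, Ravi:2, Sara:2, Veda:1, Yael:3.
The largest is 4 (to Mona), so the eccentricity of Iris is 4.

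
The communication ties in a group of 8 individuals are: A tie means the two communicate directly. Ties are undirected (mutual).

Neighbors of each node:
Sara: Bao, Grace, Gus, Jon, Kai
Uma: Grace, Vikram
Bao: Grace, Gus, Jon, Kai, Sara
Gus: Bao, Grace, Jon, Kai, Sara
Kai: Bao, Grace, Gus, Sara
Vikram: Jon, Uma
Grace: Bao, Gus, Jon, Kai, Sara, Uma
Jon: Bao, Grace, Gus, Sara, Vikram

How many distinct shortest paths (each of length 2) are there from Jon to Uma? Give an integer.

2

The shortest distance is 2. The length-2 paths are: Jon–Grace–Uma; Jon–Vikram–Uma.
That gives 2 distinct shortest paths.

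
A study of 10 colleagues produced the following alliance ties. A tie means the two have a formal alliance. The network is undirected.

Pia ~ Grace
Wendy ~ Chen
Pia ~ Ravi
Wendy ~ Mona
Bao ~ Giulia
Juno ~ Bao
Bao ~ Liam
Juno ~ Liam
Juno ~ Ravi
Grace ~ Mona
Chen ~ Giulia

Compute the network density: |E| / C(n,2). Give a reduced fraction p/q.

11/45

There are 11 edges and 10 nodes, so the maximum possible is C(10,2) = 45.
Density = 11/45.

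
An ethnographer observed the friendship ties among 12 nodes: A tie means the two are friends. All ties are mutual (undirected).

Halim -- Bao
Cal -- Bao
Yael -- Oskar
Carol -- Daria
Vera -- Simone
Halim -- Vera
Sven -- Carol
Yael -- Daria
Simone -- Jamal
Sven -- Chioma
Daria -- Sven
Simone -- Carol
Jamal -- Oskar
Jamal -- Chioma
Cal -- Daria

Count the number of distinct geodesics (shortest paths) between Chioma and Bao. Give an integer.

1

The shortest distance is 4, and the only length-4 path is Chioma–Sven–Daria–Cal–Bao. So there is exactly 1 shortest path.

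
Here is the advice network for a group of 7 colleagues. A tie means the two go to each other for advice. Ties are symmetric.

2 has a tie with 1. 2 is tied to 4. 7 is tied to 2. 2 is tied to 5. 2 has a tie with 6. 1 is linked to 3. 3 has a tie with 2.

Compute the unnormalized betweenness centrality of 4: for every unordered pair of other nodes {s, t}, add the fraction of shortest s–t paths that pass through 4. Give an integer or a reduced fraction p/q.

0

No shortest path between any pair of other nodes passes through 4.
Summing the contributions gives betweenness(4) = 0.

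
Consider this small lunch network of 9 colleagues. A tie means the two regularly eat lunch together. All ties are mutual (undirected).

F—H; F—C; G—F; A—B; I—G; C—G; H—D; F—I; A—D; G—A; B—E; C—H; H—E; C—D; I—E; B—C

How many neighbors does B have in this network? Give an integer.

3

B is directly tied to A, C, and E. That is 3 neighbors, so the degree of B is 3.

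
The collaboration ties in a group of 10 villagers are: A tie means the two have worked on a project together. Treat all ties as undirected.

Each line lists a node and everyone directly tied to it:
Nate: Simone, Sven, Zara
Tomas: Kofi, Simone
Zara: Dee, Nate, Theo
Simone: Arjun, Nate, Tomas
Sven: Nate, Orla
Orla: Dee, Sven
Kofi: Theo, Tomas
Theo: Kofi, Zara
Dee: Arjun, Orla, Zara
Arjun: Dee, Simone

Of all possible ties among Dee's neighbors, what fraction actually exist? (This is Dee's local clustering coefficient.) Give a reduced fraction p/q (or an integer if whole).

0

Dee's neighbors: Arjun, Orla, and Zara (k = 3).
Possible neighbor pairs: C(3,2) = 3. Edges among them: none → e = 0.
Clustering(Dee) = 0/3 = 0.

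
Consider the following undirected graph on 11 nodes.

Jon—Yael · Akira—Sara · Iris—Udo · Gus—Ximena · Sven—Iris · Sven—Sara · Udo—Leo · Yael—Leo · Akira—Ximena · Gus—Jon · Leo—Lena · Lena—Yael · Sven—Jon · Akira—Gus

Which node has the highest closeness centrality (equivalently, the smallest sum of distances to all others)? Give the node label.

Jon

Farness (sum of distances to all others) for each node — Akira:25, Gus:22, Iris:24, Jon:18, Lena:27, Leo:25, Sara:24, Sven:20, Udo:27, Ximena:29, Yael:21.
The smallest farness is 18, for Jon, so Jon has the highest closeness.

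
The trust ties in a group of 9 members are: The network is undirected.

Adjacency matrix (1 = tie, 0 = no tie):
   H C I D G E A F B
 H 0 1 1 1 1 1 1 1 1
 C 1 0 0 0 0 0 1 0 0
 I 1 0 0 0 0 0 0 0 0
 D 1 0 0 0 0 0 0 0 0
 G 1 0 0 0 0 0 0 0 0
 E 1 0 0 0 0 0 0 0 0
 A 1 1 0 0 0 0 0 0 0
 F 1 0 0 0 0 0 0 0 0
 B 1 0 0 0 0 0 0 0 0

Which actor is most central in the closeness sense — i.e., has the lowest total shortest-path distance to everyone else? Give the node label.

H

Farness (sum of distances to all others) for each node — A:14, B:15, C:14, D:15, E:15, F:15, G:15, H:8, I:15.
The smallest farness is 8, for H, so H has the highest closeness.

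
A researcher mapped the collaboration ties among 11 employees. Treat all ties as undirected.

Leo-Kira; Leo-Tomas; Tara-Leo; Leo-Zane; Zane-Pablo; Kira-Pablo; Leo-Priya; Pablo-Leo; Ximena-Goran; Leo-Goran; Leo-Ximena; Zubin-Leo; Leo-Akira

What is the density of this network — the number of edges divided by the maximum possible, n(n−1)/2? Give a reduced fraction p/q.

13/55

There are 13 edges and 11 nodes, so the maximum possible is C(11,2) = 55.
Density = 13/55.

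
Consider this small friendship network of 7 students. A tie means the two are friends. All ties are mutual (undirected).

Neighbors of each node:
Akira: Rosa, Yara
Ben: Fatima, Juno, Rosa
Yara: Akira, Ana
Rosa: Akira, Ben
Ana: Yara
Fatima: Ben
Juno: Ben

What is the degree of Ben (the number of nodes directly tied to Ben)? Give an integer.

3

Ben is directly tied to Fatima, Juno, and Rosa. That is 3 neighbors, so the degree of Ben is 3.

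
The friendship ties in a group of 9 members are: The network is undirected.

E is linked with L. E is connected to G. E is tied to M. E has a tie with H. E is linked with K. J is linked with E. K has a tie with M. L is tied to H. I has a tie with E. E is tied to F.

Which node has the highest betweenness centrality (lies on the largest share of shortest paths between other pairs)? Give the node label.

E

Unnormalized betweenness of each node: E:26, F:0, G:0, H:0, I:0, J:0, K:0, L:0, M:0.
E has the largest value, 26, making it the main broker — the node through which the most shortest paths run.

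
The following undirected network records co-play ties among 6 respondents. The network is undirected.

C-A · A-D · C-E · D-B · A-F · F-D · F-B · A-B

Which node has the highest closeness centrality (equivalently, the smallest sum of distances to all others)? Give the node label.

Farness (sum of distances to all others) for each node — A:6, B:8, C:8, D:8, E:12, F:8.
The smallest farness is 6, for A, so A has the highest closeness.

A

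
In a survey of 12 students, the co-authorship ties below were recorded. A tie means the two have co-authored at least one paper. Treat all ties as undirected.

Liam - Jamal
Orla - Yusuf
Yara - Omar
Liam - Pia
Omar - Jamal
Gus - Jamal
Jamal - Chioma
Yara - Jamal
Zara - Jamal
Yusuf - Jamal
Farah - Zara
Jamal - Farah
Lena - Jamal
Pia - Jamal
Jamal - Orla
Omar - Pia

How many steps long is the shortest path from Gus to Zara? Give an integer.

One shortest route is Gus – Jamal – Zara, which uses 2 edges, and Gus and Zara are not directly tied, so nothing shorter exists. So d(Gus,Zara) = 2.

2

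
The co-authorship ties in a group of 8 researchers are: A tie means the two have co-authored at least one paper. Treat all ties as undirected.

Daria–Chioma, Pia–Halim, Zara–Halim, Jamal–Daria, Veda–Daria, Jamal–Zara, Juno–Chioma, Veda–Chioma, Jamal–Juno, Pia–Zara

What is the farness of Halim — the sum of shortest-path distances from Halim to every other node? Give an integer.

Distances from Halim: Chioma:4, Daria:3, Jamal:2, Juno:3, Pia:1, Veda:4, Zara:1.
Sum = 4 + 3 + 2 + 3 + 1 + 4 + 1 = 18.

18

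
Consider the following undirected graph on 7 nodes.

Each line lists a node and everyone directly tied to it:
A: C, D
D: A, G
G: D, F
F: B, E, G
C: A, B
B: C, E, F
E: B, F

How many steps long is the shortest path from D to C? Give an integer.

2

One shortest route is D – A – C, which uses 2 edges, and D and C are not directly tied, so nothing shorter exists. So d(D,C) = 2.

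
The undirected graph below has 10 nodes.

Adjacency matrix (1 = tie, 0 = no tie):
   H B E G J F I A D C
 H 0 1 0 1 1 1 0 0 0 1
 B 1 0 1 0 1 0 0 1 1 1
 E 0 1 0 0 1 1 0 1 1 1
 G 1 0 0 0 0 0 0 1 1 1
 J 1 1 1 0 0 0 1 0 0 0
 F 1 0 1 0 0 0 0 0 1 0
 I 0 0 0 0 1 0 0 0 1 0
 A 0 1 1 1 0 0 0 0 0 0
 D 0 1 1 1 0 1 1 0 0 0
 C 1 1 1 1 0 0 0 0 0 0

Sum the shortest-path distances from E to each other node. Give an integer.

12

Distances from E: A:1, B:1, C:1, D:1, F:1, G:2, H:2, I:2, J:1.
Sum = 1 + 1 + 1 + 1 + 1 + 2 + 2 + 2 + 1 = 12.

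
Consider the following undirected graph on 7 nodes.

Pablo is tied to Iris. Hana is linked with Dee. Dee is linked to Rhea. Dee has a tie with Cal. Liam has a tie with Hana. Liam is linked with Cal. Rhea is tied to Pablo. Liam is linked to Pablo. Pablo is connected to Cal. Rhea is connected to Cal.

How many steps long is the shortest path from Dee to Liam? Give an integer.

One shortest route is Dee – Cal – Liam, which uses 2 edges, and Dee and Liam are not directly tied, so nothing shorter exists. So d(Dee,Liam) = 2.

2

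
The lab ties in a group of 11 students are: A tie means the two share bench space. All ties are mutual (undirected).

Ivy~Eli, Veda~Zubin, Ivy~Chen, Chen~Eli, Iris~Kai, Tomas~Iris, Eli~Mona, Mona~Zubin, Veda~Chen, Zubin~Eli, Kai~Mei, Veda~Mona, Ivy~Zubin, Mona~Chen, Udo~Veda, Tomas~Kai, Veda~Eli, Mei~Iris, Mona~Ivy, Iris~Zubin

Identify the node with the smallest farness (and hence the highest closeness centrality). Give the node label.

Zubin

Farness (sum of distances to all others) for each node — Chen:23, Eli:18, Iris:18, Ivy:20, Kai:25, Mei:26, Mona:18, Tomas:26, Udo:27, Veda:18, Zubin:15.
The smallest farness is 15, for Zubin, so Zubin has the highest closeness.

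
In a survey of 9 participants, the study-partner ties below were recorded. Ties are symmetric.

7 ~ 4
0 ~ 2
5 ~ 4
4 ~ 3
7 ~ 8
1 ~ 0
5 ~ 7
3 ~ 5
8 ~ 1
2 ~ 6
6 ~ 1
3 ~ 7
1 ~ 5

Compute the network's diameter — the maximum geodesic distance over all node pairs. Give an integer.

4

Eccentricity of each node (its greatest distance to any other): 0:3, 1:2, 2:4, 3:4, 4:4, 5:3, 6:3, 7:4, 8:3.
The maximum eccentricity is 4, realized for instance by the pair 2–3 via 2 – 6 – 1 – 5 – 3. So the diameter is 4.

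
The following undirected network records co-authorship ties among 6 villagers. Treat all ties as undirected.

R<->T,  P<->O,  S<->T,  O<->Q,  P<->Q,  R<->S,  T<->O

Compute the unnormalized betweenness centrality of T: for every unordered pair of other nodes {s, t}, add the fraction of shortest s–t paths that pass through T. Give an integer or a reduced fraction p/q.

Pairs whose geodesics pass through T — R–Q: 1; R–P: 1; R–O: 1; S–Q: 1; S–P: 1; S–O: 1.
All other pairs contribute 0.
Summing the contributions gives betweenness(T) = 6.

6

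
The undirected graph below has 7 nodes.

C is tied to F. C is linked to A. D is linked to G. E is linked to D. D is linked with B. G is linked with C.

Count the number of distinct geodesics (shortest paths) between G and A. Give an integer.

The shortest distance is 2, and the only length-2 path is G–C–A. So there is exactly 1 shortest path.

1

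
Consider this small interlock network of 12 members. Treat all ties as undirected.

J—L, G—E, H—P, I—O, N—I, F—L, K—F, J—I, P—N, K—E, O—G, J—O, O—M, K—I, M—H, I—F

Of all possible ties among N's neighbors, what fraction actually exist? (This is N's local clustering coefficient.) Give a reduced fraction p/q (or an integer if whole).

0

N's neighbors: I and P (k = 2).
Possible neighbor pairs: C(2,2) = 1. Edges among them: none → e = 0.
Clustering(N) = 0/1.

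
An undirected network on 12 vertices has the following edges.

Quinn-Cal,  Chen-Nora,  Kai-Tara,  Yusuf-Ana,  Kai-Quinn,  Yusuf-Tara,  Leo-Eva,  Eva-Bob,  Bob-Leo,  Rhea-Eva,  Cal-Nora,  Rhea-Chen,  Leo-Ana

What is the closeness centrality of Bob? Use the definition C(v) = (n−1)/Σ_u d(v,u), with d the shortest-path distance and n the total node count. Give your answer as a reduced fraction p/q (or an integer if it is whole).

Distances from Bob: Ana:2, Cal:5, Chen:3, Eva:1, Kai:5, Leo:1, Nora:4, Quinn:6, Rhea:2, Tara:4, Yusuf:3. Sum = 36.
n = 12, so closeness = 11/36.

11/36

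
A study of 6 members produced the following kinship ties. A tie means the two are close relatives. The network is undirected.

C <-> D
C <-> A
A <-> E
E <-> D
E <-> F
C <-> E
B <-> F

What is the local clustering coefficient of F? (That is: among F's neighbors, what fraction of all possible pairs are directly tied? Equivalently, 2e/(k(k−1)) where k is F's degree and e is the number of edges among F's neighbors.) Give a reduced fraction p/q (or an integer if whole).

0

F's neighbors: B and E (k = 2).
Possible neighbor pairs: C(2,2) = 1. Edges among them: none → e = 0.
Clustering(F) = 0/1.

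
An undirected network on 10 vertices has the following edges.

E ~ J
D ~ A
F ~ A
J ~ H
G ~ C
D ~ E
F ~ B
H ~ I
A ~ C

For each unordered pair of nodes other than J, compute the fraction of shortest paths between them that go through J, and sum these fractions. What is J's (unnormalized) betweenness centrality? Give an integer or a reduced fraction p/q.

Pairs whose geodesics pass through J — C–H: 1; C–I: 1; G–H: 1; G–I: 1; H–F: 1; H–D: 1; H–A: 1; H–E: 1; H–B: 1; F–I: 1; D–I: 1; I–A: 1; I–E: 1; I–B: 1.
All other pairs contribute 0.
Summing the contributions gives betweenness(J) = 14.

14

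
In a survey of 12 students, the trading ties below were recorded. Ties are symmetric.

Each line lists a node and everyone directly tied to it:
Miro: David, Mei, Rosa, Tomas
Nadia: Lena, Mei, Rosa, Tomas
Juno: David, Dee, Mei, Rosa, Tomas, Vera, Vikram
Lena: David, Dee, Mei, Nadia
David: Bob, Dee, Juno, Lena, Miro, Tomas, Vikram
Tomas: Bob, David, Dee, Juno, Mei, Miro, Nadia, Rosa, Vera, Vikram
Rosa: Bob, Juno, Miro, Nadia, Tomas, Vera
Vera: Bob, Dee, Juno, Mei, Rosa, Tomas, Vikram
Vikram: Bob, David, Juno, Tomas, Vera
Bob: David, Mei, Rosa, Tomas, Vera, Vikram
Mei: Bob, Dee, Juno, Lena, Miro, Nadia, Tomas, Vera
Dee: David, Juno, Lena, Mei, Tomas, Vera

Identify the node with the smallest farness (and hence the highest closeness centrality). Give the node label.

Farness (sum of distances to all others) for each node — Bob:16, David:15, Dee:16, Juno:15, Lena:18, Mei:14, Miro:18, Nadia:18, Rosa:16, Tomas:12, Vera:15, Vikram:17.
The smallest farness is 12, for Tomas, so Tomas has the highest closeness.

Tomas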